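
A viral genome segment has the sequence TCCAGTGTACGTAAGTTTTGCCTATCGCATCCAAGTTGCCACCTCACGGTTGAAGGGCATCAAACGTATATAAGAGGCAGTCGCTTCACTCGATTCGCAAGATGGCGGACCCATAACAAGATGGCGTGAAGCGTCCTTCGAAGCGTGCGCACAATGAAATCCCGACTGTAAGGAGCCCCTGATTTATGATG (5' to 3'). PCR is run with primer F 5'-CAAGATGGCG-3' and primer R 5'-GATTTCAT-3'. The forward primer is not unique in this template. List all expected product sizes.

64 bp, 45 bp

The forward primer CAAGATGGCG matches the top strand at positions 98–107, 117–126.
The reverse primer's reverse complement is ATGAAATC, matching at positions 154–161.
Each forward site pairs with the reverse site to give a product ending at position 161: sizes 64, 45 bp.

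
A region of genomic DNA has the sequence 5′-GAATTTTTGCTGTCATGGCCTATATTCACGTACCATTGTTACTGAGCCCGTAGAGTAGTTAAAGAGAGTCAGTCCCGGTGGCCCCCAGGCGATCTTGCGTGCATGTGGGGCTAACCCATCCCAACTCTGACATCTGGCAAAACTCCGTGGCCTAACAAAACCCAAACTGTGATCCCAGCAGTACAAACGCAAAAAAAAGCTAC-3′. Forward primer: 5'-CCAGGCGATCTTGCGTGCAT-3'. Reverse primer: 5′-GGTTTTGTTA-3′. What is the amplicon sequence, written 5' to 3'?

5'-CCAGGCGATCTTGCGTGCATGTGGGGCTAACCCATCCCAACTCTGACATCTGGCAAAACTCCGTGGCCTAACAAAACC-3'

Forward primer CCAGGCGATCTTGCGTGCAT is found on the top strand at positions 85–104.
Reverse complement of the reverse primer: TAACAAAACC. This occurs on the top strand at positions 153–162.
The product is the template from position 85 through 162 (78 bp).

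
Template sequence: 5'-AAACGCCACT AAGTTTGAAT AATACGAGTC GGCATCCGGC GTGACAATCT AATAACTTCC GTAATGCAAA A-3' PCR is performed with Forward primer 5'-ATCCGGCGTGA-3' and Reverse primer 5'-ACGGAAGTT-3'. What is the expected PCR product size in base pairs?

29 bp

Scanning the template, ATCCGGCGTGA occurs at positions 34–44; this primer anneals to the bottom strand there with its 3' end pointing downstream.
Reverse complement of the reverse primer: AACTTCCGT. This occurs on the top strand at positions 54–62.
Product length = (reverse-primer end) − (forward-primer start) + 1 = 62 − 34 + 1 = 29 bp.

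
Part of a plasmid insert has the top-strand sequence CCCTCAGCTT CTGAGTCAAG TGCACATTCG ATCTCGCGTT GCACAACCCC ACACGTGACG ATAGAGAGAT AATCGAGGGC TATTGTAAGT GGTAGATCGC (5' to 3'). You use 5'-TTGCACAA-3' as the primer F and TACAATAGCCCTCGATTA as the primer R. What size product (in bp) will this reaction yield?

49 bp

The forward primer matches the template at positions 39–46.
The reverse primer's reverse complement is TAATCGAGGGCTATTGTA, which matches the template at positions 70–87.
The product runs from position 39 to position 87, so its length is 87 − 39 + 1 = 49 bp.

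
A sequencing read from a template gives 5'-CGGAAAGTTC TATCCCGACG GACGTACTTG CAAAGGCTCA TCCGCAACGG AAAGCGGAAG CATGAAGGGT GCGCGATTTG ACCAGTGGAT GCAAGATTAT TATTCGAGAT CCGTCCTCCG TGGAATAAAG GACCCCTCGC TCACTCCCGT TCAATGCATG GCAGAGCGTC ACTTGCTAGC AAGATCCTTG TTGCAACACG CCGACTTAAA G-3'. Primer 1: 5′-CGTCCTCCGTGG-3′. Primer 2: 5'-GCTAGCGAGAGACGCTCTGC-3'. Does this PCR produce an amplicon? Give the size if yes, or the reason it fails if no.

Primer 2 (GCTAGCGAGAGACGCTCTGC) does not match the top strand, and its reverse complement GCAGAGCGTCTCTCGCTAGC does not match either.
With no annealing site for primer 2, no amplification occurs.

No product — primer 2 has no binding site in the template.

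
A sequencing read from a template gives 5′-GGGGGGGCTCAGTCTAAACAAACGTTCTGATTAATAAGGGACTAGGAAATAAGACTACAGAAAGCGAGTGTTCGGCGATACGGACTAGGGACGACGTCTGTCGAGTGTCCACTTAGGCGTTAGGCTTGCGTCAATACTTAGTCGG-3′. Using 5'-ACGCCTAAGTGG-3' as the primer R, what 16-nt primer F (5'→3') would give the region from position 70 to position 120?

The reverse primer's reverse complement CCACTTAGGCGT matches the template at positions 109–120; the product starts at position 70.
The forward primer is identical to the top strand over positions 70–85: GTTCGGCGATACGGAC.

5'-GTTCGGCGATACGGAC-3'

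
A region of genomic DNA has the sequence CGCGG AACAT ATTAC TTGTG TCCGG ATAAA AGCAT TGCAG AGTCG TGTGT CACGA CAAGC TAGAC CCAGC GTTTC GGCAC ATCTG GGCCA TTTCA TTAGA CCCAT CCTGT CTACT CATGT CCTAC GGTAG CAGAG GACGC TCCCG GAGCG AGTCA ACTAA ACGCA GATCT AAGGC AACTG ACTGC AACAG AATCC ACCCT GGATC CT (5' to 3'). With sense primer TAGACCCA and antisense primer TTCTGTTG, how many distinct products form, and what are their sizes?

The forward primer TAGACCCA matches the top strand at positions 61–68, 97–104.
The reverse primer's reverse complement is CAACAGAA, matching at positions 185–192.
Each forward site pairs with the reverse site to give a product ending at position 192: sizes 132, 96 bp.

Two products: 132 bp, 96 bp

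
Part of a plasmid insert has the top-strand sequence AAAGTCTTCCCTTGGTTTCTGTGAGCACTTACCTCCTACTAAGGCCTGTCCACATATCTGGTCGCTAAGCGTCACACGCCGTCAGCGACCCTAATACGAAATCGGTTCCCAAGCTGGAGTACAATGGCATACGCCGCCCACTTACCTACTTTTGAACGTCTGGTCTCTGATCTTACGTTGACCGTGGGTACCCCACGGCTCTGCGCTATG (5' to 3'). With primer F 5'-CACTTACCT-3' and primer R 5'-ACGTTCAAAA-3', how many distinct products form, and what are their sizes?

Two products: 134 bp, 21 bp

The forward primer CACTTACCT matches the top strand at positions 26–34, 139–147.
The reverse primer's reverse complement is TTTTGAACGT, matching at positions 150–159.
Each forward site pairs with the reverse site to give a product ending at position 159: sizes 134, 21 bp.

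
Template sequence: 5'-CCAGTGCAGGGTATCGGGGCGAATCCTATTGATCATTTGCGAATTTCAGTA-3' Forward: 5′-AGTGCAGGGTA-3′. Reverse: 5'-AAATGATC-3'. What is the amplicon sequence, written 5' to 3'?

Forward primer AGTGCAGGGTA is found on the top strand at positions 3–13.
Taking the reverse complement of AAATGATC gives GATCATTT, found at positions 31–38 on the template; the primer anneals here to the top strand with its 3' end pointing upstream.
The product is the template from position 3 through 38 (36 bp).

5'-AGTGCAGGGTATCGGGGCGAATCCTATTGATCATTT-3'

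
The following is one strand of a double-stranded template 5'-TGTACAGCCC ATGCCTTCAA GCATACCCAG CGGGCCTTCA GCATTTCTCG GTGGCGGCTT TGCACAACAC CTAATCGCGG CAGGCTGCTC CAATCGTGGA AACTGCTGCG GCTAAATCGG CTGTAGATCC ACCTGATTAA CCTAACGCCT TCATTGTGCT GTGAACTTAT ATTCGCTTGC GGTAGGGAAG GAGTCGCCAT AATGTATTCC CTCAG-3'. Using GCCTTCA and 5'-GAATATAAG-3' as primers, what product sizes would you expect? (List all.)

The forward primer GCCTTCA matches the top strand at positions 13–19, 34–40, 147–153.
The reverse primer's reverse complement is CTTATATTC, matching at positions 166–174.
Each forward site pairs with the reverse site to give a product ending at position 174: sizes 162, 141, 28 bp.

162 bp, 141 bp, 28 bp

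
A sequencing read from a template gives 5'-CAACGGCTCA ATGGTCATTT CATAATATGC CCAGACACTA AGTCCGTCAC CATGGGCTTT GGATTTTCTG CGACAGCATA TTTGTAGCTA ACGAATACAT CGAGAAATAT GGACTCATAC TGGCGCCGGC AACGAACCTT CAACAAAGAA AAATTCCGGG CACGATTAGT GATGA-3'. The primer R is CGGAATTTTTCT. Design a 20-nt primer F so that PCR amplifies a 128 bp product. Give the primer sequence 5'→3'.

5'-CCAGACACTAAGTCCGTCAC-3'

The reverse primer's reverse complement AGAAAAATTCCG matches the template at positions 147–158, so the product ends at position 158.
A 128 bp product then starts at position 158 − 128 + 1 = 31.
The forward primer is identical to the top strand there: CCAGACACTAAGTCCGTCAC.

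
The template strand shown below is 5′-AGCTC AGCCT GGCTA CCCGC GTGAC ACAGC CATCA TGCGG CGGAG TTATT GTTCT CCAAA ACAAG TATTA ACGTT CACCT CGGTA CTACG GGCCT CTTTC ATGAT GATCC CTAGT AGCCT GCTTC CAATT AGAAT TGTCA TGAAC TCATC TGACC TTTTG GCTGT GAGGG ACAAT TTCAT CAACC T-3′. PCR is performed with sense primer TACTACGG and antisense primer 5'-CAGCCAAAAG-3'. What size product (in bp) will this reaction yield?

Scanning the template, TACTACGG occurs at positions 84–91; this primer anneals to the bottom strand there with its 3' end pointing downstream.
Taking the reverse complement of CAGCCAAAAG gives CTTTTGGCTG, found at positions 155–164 on the template; the primer anneals here to the top strand with its 3' end pointing upstream.
Amplicon spans positions 84–164: 81 bp.

81 bp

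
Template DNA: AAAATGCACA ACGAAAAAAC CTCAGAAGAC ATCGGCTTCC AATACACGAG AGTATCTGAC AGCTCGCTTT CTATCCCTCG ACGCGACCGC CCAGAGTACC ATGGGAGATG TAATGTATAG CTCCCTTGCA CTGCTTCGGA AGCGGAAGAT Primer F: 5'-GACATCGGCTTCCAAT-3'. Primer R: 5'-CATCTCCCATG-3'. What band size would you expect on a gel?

83 bp

The forward primer matches the template at positions 28–43.
Taking the reverse complement of CATCTCCCATG gives CATGGGAGATG, found at positions 100–110 on the template; the primer anneals here to the top strand with its 3' end pointing upstream.
Product length = (reverse-primer end) − (forward-primer start) + 1 = 110 − 28 + 1 = 83 bp.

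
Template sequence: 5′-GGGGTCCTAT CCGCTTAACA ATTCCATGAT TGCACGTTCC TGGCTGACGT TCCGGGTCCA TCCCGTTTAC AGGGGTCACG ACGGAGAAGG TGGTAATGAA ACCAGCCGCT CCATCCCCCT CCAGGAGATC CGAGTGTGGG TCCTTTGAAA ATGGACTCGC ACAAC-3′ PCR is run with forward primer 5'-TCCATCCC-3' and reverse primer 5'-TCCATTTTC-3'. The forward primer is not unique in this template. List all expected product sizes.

The forward primer TCCATCCC matches the top strand at positions 57–64, 110–117.
The reverse primer's reverse complement is GAAAATGGA, matching at positions 147–155.
Each forward site pairs with the reverse site to give a product ending at position 155: sizes 99, 46 bp.

99 bp, 46 bp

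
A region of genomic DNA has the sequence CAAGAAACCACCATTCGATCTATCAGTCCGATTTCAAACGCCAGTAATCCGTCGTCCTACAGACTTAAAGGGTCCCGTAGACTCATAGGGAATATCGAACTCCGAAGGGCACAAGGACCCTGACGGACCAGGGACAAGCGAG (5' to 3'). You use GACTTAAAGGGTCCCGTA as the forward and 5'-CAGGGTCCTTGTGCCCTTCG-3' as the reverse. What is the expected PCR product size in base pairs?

Forward primer GACTTAAAGGGTCCCGTA is found on the top strand at positions 62–79.
The reverse primer's reverse complement is CGAAGGGCACAAGGACCCTG, which matches the template at positions 103–122.
Amplicon spans positions 62–122: 61 bp.

61 bp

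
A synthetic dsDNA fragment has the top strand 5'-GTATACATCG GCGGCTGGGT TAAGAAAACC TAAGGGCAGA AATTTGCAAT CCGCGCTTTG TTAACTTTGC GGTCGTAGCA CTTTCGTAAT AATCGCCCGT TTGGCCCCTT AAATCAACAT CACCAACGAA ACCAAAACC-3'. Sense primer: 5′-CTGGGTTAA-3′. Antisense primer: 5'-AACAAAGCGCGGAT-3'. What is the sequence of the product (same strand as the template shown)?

5'-CTGGGTTAAGAAAACCTAAGGGCAGAAATTTGCAATCCGCGCTTTGTT-3'

Forward primer CTGGGTTAA is found on the top strand at positions 15–23.
The reverse primer's reverse complement is ATCCGCGCTTTGTT, which matches the template at positions 49–62.
The product is the template from position 15 through 62 (48 bp).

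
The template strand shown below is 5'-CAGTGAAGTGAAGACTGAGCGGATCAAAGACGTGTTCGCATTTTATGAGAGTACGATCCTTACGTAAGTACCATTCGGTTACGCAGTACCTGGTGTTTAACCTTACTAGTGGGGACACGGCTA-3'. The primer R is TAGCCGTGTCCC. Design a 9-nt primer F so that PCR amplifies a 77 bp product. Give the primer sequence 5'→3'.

5'-GAGAGTACG-3'

The reverse primer's reverse complement GGGACACGGCTA matches the template at positions 112–123, so the product ends at position 123.
A 77 bp product then starts at position 123 − 77 + 1 = 47.
The forward primer is identical to the top strand there: GAGAGTACG.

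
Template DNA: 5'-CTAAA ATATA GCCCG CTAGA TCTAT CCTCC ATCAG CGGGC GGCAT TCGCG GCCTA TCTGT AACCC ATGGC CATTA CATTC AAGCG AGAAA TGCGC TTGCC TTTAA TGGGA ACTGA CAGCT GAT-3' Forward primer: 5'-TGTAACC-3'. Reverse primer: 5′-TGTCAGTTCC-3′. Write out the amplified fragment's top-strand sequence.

5'-TGTAACCCATGGCCATTACATTCAAGCGAGAAATGCGCTTGCCTTTAATGGGAACTGACA-3'

Scanning the template, TGTAACC occurs at positions 58–64; this primer anneals to the bottom strand there with its 3' end pointing downstream.
Taking the reverse complement of TGTCAGTTCC gives GGAACTGACA, found at positions 108–117 on the template; the primer anneals here to the top strand with its 3' end pointing upstream.
The product is the template from position 58 through 117 (60 bp).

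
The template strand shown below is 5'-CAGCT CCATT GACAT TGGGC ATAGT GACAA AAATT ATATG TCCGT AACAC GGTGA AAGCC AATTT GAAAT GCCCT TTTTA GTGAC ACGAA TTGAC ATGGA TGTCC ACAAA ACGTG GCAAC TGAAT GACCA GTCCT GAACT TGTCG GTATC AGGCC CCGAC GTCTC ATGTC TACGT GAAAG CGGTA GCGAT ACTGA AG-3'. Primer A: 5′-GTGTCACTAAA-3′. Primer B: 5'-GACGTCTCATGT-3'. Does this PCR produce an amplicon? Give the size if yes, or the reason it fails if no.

Primer A (GTGTCACTAAA) has reverse complement TTTAGTGACAC, which matches the top strand at positions 77–87; primer A anneals to the top strand there with its 3' end pointing upstream toward position 77.
Primer B (GACGTCTCATGT) matches the top strand directly at positions 158–169; it anneals to the bottom strand with its 3' end pointing downstream toward position 169.
The 3' ends diverge (primer A extends toward position 1, primer B toward position 197), so the primers never converge on a shared product.

No product — the primers' 3' ends point away from each other.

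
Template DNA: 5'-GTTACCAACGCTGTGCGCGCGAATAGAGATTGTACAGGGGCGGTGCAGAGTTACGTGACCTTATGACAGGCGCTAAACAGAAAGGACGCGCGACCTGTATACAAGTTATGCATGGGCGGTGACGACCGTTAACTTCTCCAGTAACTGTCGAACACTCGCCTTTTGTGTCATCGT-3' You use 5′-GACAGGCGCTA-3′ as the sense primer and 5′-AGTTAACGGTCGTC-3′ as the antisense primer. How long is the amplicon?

The forward primer matches the template at positions 65–75.
Reverse complement of the reverse primer: GACGACCGTTAACT. This occurs on the top strand at positions 121–134.
Product length = (reverse-primer end) − (forward-primer start) + 1 = 134 − 65 + 1 = 70 bp.

70 bp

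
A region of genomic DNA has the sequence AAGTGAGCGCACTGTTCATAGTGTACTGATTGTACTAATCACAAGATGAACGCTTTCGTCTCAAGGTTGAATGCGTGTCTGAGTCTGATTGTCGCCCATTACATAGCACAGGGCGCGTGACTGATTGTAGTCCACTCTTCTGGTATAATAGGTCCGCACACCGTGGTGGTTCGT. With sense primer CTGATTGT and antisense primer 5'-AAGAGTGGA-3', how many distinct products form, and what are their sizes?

The forward primer CTGATTGT matches the top strand at positions 26–33, 85–92, 121–128.
The reverse primer's reverse complement is TCCACTCTT, matching at positions 131–139.
Each forward site pairs with the reverse site to give a product ending at position 139: sizes 114, 55, 19 bp.

Three products: 114 bp, 55 bp, 19 bp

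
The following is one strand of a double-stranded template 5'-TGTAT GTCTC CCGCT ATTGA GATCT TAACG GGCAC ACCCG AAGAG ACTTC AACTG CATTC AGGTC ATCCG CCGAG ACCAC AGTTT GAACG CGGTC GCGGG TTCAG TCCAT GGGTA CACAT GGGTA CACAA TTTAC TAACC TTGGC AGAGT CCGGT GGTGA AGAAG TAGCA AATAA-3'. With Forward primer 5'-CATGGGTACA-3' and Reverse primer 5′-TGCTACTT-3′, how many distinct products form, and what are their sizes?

Two products: 63 bp, 53 bp

The forward primer CATGGGTACA matches the top strand at positions 108–117, 118–127.
The reverse primer's reverse complement is AAGTAGCA, matching at positions 163–170.
Each forward site pairs with the reverse site to give a product ending at position 170: sizes 63, 53 bp.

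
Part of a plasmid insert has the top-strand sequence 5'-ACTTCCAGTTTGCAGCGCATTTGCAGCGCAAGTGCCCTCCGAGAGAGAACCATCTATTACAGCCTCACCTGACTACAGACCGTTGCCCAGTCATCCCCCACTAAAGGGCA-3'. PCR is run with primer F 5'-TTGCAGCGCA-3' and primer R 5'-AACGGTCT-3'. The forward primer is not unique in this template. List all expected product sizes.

75 bp, 64 bp

The forward primer TTGCAGCGCA matches the top strand at positions 10–19, 21–30.
The reverse primer's reverse complement is AGACCGTT, matching at positions 77–84.
Each forward site pairs with the reverse site to give a product ending at position 84: sizes 75, 64 bp.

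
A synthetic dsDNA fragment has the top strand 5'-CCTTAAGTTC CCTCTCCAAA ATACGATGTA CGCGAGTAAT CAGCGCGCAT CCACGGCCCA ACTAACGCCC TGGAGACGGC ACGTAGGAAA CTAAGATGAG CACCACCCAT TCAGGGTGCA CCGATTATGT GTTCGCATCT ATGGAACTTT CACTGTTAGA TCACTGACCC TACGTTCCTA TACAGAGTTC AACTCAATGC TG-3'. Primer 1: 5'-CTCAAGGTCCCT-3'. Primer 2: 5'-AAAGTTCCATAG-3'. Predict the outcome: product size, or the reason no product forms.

No product — primer 1 has no binding site in the template.

Primer 1 (CTCAAGGTCCCT) does not match the top strand, and its reverse complement AGGGACCTTGAG does not match either.
With no annealing site for primer 1, no amplification occurs.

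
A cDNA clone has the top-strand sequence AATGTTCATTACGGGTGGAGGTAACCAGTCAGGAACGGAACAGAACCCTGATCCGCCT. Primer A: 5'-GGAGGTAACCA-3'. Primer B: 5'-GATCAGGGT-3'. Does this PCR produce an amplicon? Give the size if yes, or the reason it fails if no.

Primer A (GGAGGTAACCA) matches the top strand at positions 17–27; it acts as a forward primer.
Primer B's reverse complement is ACCCTGATC, matching the top strand at positions 45–53; it acts as a reverse primer.
The 3' ends face each other across positions 17–53, giving a 37 bp product.

Yes — a 37 bp product.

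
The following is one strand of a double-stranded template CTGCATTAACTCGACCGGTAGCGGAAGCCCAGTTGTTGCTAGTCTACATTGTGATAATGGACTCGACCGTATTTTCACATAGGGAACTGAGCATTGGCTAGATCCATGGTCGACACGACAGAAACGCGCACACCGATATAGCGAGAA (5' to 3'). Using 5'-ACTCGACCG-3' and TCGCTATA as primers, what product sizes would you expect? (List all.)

The forward primer ACTCGACCG matches the top strand at positions 9–17, 61–69.
The reverse primer's reverse complement is TATAGCGA, matching at positions 137–144.
Each forward site pairs with the reverse site to give a product ending at position 144: sizes 136, 84 bp.

136 bp, 84 bp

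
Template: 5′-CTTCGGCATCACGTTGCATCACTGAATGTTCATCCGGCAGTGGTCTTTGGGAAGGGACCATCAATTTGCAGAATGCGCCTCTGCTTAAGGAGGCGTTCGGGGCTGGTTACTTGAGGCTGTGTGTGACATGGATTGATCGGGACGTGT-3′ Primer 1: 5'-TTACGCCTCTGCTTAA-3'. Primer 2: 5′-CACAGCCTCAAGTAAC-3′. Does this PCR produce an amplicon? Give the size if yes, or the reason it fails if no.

Primer 1 (TTACGCCTCTGCTTAA) does not match the top strand, and its reverse complement TTAAGCAGAGGCGTAA does not match either.
With no annealing site for primer 1, no amplification occurs.

No product — primer 1 has no binding site in the template.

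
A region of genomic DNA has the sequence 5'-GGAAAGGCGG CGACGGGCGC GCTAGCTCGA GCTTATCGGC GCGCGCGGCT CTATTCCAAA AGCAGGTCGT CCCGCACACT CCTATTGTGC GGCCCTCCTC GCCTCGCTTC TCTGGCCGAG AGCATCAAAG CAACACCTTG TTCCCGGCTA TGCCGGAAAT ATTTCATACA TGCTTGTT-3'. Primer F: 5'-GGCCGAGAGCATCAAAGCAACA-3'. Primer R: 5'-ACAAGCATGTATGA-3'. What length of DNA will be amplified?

64 bp

Scanning the template, GGCCGAGAGCATCAAAGCAACA occurs at positions 114–135; this primer anneals to the bottom strand there with its 3' end pointing downstream.
Reverse complement of the reverse primer: TCATACATGCTTGT. This occurs on the top strand at positions 164–177.
Amplicon spans positions 114–177: 64 bp.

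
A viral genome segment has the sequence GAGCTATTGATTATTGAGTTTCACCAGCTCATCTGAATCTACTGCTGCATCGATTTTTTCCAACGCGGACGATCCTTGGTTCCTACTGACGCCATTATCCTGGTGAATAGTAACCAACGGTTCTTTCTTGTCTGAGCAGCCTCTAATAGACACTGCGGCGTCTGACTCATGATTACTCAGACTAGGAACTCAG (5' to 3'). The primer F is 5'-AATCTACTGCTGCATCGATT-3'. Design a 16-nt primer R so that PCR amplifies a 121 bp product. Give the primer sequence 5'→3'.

5'-GCAGTGTCTATTAGAG-3'

The forward primer binds at positions 36–55, so a 121 bp product ends at position 36 + 121 − 1 = 156.
The reverse primer anneals to the top strand over positions 141–156, i.e. to CTCTAATAGACACTGC.
Its sequence written 5'→3' is the reverse complement: GCAGTGTCTATTAGAG.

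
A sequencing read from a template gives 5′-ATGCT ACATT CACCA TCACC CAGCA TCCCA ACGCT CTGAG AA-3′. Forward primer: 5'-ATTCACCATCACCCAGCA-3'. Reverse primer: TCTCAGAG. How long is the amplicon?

34 bp

The forward primer matches the template at positions 8–25.
Taking the reverse complement of TCTCAGAG gives CTCTGAGA, found at positions 34–41 on the template; the primer anneals here to the top strand with its 3' end pointing upstream.
The product runs from position 8 to position 41, so its length is 41 − 8 + 1 = 34 bp.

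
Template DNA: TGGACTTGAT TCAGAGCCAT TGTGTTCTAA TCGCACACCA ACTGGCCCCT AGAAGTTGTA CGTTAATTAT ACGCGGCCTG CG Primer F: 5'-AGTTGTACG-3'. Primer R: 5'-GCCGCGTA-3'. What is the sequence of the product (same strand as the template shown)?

5'-AGTTGTACGTTAATTATACGCGGC-3'

Scanning the template, AGTTGTACG occurs at positions 54–62; this primer anneals to the bottom strand there with its 3' end pointing downstream.
Taking the reverse complement of GCCGCGTA gives TACGCGGC, found at positions 70–77 on the template; the primer anneals here to the top strand with its 3' end pointing upstream.
The product is the template from position 54 through 77 (24 bp).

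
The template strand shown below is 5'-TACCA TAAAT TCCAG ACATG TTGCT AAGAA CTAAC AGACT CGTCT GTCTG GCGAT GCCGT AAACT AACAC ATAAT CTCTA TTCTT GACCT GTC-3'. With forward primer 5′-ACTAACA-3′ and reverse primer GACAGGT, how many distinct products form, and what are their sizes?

The forward primer ACTAACA matches the top strand at positions 30–36, 63–69.
The reverse primer's reverse complement is ACCTGTC, matching at positions 87–93.
Each forward site pairs with the reverse site to give a product ending at position 93: sizes 64, 31 bp.

Two products: 64 bp, 31 bp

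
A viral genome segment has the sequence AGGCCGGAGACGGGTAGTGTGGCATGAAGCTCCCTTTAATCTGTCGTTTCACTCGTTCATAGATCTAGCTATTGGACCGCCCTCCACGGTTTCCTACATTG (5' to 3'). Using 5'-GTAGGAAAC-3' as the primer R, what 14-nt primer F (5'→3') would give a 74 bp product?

The reverse primer's reverse complement GTTTCCTAC matches the template at positions 89–97, so the product ends at position 97.
A 74 bp product then starts at position 97 − 74 + 1 = 24.
The forward primer is identical to the top strand there: ATGAAGCTCCCTTT.

5'-ATGAAGCTCCCTTT-3'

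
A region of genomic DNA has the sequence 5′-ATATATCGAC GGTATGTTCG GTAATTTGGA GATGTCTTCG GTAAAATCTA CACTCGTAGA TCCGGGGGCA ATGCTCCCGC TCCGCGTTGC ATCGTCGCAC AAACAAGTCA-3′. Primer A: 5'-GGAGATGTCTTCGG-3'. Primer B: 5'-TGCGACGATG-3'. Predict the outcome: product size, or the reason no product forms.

Primer A (GGAGATGTCTTCGG) matches the top strand at positions 28–41; it acts as a forward primer.
Primer B's reverse complement is CATCGTCGCA, matching the top strand at positions 90–99; it acts as a reverse primer.
The 3' ends face each other across positions 28–99, giving a 72 bp product.

Yes — a 72 bp product.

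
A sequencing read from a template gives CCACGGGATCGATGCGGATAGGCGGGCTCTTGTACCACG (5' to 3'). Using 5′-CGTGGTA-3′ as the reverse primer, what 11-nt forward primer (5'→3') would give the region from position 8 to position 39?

5'-ATCGATGCGGA-3'

The reverse primer's reverse complement TACCACG matches the template at positions 33–39; the product starts at position 8.
The forward primer is identical to the top strand over positions 8–18: ATCGATGCGGA.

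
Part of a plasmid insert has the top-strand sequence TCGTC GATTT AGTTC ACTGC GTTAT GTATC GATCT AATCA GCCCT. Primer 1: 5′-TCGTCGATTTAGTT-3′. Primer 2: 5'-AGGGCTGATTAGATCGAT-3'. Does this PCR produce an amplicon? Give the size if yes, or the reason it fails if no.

Primer 1 (TCGTCGATTTAGTT) matches the top strand at positions 1–14; it acts as a forward primer.
Primer 2's reverse complement is ATCGATCTAATCAGCCCT, matching the top strand at positions 28–45; it acts as a reverse primer.
The 3' ends face each other across positions 1–45, giving a 45 bp product.

Yes — a 45 bp product.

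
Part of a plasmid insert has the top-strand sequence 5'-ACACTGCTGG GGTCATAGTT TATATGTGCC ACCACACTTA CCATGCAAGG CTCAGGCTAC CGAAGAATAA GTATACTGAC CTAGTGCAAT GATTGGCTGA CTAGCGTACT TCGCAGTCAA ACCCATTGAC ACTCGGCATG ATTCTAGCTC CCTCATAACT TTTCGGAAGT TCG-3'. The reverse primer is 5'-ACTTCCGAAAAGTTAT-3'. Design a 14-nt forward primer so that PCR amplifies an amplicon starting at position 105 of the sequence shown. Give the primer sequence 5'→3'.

The reverse primer's reverse complement ATAACTTTTCGGAAGT matches the template at positions 155–170; the product starts at position 105.
The forward primer is identical to the top strand over positions 105–118: CGTACTTCGCAGTC.

5'-CGTACTTCGCAGTC-3'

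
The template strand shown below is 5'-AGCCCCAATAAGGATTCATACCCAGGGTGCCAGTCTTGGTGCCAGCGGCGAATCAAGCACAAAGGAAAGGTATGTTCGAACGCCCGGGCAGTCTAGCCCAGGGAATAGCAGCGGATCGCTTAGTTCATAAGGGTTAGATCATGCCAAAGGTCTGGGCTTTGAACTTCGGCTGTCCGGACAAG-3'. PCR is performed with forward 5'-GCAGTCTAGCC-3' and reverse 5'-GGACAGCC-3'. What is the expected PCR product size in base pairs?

The forward primer matches the template at positions 88–98.
Taking the reverse complement of GGACAGCC gives GGCTGTCC, found at positions 168–175 on the template; the primer anneals here to the top strand with its 3' end pointing upstream.
Amplicon spans positions 88–175: 88 bp.

88 bp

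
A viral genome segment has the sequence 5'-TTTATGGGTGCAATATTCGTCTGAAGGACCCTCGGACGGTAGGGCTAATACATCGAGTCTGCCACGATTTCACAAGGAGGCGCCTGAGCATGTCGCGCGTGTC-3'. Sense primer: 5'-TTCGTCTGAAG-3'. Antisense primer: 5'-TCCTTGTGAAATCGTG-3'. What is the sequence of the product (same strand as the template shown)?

Scanning the template, TTCGTCTGAAG occurs at positions 16–26; this primer anneals to the bottom strand there with its 3' end pointing downstream.
Taking the reverse complement of TCCTTGTGAAATCGTG gives CACGATTTCACAAGGA, found at positions 63–78 on the template; the primer anneals here to the top strand with its 3' end pointing upstream.
The product is the template from position 16 through 78 (63 bp).

5'-TTCGTCTGAAGGACCCTCGGACGGTAGGGCTAATACATCGAGTCTGCCACGATTTCACAAGGA-3'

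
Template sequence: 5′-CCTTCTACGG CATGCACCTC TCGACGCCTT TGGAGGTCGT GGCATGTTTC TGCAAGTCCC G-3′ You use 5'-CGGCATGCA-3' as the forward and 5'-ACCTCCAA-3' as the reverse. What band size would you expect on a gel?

30 bp

The forward primer matches the template at positions 8–16.
Reverse complement of the reverse primer: TTGGAGGT. This occurs on the top strand at positions 30–37.
Product length = (reverse-primer end) − (forward-primer start) + 1 = 37 − 8 + 1 = 30 bp.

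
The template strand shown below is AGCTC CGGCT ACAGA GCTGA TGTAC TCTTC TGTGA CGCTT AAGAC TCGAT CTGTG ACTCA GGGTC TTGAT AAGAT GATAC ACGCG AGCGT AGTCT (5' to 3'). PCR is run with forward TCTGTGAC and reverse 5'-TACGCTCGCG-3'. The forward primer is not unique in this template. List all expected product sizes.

63 bp, 42 bp

The forward primer TCTGTGAC matches the top strand at positions 29–36, 50–57.
The reverse primer's reverse complement is CGCGAGCGTA, matching at positions 82–91.
Each forward site pairs with the reverse site to give a product ending at position 91: sizes 63, 42 bp.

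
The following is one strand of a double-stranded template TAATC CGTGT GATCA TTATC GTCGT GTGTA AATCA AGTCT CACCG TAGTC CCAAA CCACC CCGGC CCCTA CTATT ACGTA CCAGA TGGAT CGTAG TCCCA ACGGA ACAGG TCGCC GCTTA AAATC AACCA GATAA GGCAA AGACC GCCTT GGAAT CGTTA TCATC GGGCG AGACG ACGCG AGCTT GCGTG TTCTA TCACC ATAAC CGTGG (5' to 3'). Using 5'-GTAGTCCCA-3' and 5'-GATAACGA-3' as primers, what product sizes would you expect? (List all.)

118 bp, 71 bp

The forward primer GTAGTCCCA matches the top strand at positions 45–53, 92–100.
The reverse primer's reverse complement is TCGTTATC, matching at positions 155–162.
Each forward site pairs with the reverse site to give a product ending at position 162: sizes 118, 71 bp.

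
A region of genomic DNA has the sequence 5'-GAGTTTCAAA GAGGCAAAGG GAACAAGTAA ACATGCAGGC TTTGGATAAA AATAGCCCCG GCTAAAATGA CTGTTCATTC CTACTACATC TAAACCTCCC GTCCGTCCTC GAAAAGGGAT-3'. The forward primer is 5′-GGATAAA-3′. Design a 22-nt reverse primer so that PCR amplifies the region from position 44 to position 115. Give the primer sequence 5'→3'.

The product's 3' end on the top strand is position 115.
The reverse primer anneals to the top strand over positions 94–115, i.e. to ACCTCCCGTCCGTCCTCGAAAA.
Its sequence written 5'→3' is the reverse complement: TTTTCGAGGACGGACGGGAGGT.

5'-TTTTCGAGGACGGACGGGAGGT-3'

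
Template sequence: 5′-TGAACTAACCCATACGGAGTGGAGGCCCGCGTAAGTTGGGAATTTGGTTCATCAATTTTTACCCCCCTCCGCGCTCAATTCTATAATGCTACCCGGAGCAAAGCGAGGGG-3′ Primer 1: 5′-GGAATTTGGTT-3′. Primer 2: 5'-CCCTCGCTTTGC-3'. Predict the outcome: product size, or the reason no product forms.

Primer 1 (GGAATTTGGTT) matches the top strand at positions 39–49; it acts as a forward primer.
Primer 2's reverse complement is GCAAAGCGAGGG, matching the top strand at positions 98–109; it acts as a reverse primer.
The 3' ends face each other across positions 39–109, giving a 71 bp product.

Yes — a 71 bp product.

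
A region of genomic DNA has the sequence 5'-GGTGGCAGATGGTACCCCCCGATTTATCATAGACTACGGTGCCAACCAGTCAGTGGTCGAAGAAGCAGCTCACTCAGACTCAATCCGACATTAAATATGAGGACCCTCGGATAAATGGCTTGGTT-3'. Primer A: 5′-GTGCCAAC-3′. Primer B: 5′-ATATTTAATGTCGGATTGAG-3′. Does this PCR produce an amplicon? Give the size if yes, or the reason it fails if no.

Yes — a 60 bp product.

Primer A (GTGCCAAC) matches the top strand at positions 39–46; it acts as a forward primer.
Primer B's reverse complement is CTCAATCCGACATTAAATAT, matching the top strand at positions 79–98; it acts as a reverse primer.
The 3' ends face each other across positions 39–98, giving a 60 bp product.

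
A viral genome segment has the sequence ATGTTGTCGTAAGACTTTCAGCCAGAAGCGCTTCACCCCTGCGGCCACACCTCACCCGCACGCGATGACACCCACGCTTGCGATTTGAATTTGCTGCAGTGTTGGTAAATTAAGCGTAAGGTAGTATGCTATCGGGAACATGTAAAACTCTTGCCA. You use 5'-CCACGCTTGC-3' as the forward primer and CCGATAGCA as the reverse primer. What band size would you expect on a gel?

64 bp

Scanning the template, CCACGCTTGC occurs at positions 72–81; this primer anneals to the bottom strand there with its 3' end pointing downstream.
Reverse complement of the reverse primer: TGCTATCGG. This occurs on the top strand at positions 127–135.
Product length = (reverse-primer end) − (forward-primer start) + 1 = 135 − 72 + 1 = 64 bp.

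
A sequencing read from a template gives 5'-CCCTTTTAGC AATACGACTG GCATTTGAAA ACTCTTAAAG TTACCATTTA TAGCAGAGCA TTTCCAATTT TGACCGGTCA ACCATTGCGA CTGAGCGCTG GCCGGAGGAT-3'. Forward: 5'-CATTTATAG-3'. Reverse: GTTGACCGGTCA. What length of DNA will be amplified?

38 bp

The forward primer matches the template at positions 45–53.
Reverse complement of the reverse primer: TGACCGGTCAAC. This occurs on the top strand at positions 71–82.
The product runs from position 45 to position 82, so its length is 82 − 45 + 1 = 38 bp.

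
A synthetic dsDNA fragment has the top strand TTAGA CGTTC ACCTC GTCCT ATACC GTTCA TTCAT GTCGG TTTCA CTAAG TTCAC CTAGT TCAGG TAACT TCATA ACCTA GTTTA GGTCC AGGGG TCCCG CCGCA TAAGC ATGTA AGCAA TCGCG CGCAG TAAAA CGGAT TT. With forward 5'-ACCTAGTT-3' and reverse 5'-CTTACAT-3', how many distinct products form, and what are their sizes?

The forward primer ACCTAGTT matches the top strand at positions 54–61, 76–83.
The reverse primer's reverse complement is ATGTAAG, matching at positions 111–117.
Each forward site pairs with the reverse site to give a product ending at position 117: sizes 64, 42 bp.

Two products: 64 bp, 42 bp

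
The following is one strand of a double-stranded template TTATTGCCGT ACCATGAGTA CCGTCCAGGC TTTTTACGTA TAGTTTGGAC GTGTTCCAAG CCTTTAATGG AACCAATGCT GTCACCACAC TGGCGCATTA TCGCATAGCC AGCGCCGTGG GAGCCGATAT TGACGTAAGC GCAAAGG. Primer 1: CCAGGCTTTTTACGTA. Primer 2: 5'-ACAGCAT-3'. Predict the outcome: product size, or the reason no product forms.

Yes — a 58 bp product.

Primer 1 (CCAGGCTTTTTACGTA) matches the top strand at positions 25–40; it acts as a forward primer.
Primer 2's reverse complement is ATGCTGT, matching the top strand at positions 76–82; it acts as a reverse primer.
The 3' ends face each other across positions 25–82, giving a 58 bp product.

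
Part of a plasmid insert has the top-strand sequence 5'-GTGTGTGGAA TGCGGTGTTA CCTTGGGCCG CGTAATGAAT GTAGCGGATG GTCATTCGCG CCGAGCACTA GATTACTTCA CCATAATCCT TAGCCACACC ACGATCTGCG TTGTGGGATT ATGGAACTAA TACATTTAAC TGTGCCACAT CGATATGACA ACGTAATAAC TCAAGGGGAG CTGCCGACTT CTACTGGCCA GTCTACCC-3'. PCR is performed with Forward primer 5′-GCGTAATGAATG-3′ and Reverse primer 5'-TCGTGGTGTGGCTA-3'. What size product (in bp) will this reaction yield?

Scanning the template, GCGTAATGAATG occurs at positions 30–41; this primer anneals to the bottom strand there with its 3' end pointing downstream.
Taking the reverse complement of TCGTGGTGTGGCTA gives TAGCCACACCACGA, found at positions 91–104 on the template; the primer anneals here to the top strand with its 3' end pointing upstream.
Product length = (reverse-primer end) − (forward-primer start) + 1 = 104 − 30 + 1 = 75 bp.

75 bp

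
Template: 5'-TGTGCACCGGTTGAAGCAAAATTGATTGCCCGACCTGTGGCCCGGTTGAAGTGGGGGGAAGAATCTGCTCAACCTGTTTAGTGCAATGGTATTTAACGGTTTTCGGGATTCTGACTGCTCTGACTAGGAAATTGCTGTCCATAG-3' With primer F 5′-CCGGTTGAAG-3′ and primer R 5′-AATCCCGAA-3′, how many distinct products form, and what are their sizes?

Two products: 104 bp, 69 bp

The forward primer CCGGTTGAAG matches the top strand at positions 7–16, 42–51.
The reverse primer's reverse complement is TTCGGGATT, matching at positions 102–110.
Each forward site pairs with the reverse site to give a product ending at position 110: sizes 104, 69 bp.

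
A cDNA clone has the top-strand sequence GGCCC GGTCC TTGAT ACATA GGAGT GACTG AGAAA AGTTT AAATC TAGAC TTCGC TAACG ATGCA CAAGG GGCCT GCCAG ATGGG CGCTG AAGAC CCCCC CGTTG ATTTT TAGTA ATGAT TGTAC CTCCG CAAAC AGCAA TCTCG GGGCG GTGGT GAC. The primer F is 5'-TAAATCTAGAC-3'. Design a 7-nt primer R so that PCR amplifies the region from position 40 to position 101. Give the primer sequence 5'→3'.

5'-GGGGGGG-3'

The product's 3' end on the top strand is position 101.
The reverse primer anneals to the top strand over positions 95–101, i.e. to CCCCCCC.
Its sequence written 5'→3' is the reverse complement: GGGGGGG.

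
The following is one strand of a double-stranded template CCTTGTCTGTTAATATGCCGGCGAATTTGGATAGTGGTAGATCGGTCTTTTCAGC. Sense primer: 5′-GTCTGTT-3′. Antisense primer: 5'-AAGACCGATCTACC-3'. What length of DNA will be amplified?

45 bp

Forward primer GTCTGTT is found on the top strand at positions 5–11.
Taking the reverse complement of AAGACCGATCTACC gives GGTAGATCGGTCTT, found at positions 36–49 on the template; the primer anneals here to the top strand with its 3' end pointing upstream.
Amplicon spans positions 5–49: 45 bp.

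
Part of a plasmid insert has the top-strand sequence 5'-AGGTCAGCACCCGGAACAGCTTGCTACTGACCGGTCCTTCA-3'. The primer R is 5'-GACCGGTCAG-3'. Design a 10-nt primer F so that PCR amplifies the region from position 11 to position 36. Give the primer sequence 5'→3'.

5'-CCGGAACAGC-3'

The reverse primer's reverse complement CTGACCGGTC matches the template at positions 27–36; the product starts at position 11.
The forward primer is identical to the top strand over positions 11–20: CCGGAACAGC.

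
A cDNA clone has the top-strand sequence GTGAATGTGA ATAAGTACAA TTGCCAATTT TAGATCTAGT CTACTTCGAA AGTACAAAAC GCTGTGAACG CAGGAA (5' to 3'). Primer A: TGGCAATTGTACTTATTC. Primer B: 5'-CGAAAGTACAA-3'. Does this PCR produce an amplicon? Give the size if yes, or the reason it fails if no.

No product — the primers' 3' ends point away from each other.

Primer A (TGGCAATTGTACTTATTC) has reverse complement GAATAAGTACAATTGCCA, which matches the top strand at positions 9–26; primer A anneals to the top strand there with its 3' end pointing upstream toward position 9.
Primer B (CGAAAGTACAA) matches the top strand directly at positions 47–57; it anneals to the bottom strand with its 3' end pointing downstream toward position 57.
The 3' ends diverge (primer A extends toward position 1, primer B toward position 76), so the primers never converge on a shared product.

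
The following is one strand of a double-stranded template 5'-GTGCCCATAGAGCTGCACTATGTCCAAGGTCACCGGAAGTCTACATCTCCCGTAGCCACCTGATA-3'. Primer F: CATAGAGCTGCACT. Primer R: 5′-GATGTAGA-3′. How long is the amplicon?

Scanning the template, CATAGAGCTGCACT occurs at positions 6–19; this primer anneals to the bottom strand there with its 3' end pointing downstream.
Taking the reverse complement of GATGTAGA gives TCTACATC, found at positions 40–47 on the template; the primer anneals here to the top strand with its 3' end pointing upstream.
Product length = (reverse-primer end) − (forward-primer start) + 1 = 47 − 6 + 1 = 42 bp.

42 bp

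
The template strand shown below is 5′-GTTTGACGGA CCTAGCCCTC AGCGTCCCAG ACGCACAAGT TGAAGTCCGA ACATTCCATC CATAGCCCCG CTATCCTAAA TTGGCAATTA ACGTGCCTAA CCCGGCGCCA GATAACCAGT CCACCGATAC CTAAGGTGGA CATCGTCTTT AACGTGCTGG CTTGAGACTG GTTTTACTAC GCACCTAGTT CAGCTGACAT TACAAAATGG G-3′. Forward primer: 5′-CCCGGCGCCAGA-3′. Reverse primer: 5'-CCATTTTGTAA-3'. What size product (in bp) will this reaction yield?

Scanning the template, CCCGGCGCCAGA occurs at positions 101–112; this primer anneals to the bottom strand there with its 3' end pointing downstream.
The reverse primer's reverse complement is TTACAAAATGG, which matches the template at positions 200–210.
The product runs from position 101 to position 210, so its length is 210 − 101 + 1 = 110 bp.

110 bp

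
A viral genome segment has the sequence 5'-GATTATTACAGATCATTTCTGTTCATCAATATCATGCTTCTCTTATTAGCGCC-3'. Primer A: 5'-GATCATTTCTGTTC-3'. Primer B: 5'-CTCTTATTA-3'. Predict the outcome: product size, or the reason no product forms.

Primer A (GATCATTTCTGTTC) matches the top strand at positions 11–24 (3' end points downstream).
Primer B (CTCTTATTA) also matches the top strand directly, at positions 40–48 — its reverse complement TAATAAGAG is not present.
Both primers anneal to the bottom strand with 3' ends pointing the same way, so neither can prime synthesis back toward the other.

No product — both primers anneal to the same strand and extend in the same direction.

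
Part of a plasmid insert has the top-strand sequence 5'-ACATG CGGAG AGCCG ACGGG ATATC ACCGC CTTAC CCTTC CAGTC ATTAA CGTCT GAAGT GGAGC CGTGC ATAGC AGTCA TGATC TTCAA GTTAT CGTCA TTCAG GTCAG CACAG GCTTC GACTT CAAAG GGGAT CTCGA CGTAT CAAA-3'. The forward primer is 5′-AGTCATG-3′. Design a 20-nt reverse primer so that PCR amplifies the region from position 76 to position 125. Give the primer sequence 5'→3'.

5'-AAGTCGAAGCCTGTGCTGAC-3'

The product's 3' end on the top strand is position 125.
The reverse primer anneals to the top strand over positions 106–125, i.e. to GTCAGCACAGGCTTCGACTT.
Its sequence written 5'→3' is the reverse complement: AAGTCGAAGCCTGTGCTGAC.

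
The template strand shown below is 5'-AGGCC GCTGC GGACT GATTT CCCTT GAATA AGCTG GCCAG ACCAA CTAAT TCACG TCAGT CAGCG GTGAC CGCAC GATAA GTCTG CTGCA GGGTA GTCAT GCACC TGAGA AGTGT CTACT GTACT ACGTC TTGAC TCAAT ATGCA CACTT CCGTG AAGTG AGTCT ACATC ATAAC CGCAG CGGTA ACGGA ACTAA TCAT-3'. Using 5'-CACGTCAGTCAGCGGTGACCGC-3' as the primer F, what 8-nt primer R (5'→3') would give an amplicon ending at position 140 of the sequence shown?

The forward primer binds at positions 52–73; the product's 3' end on the top strand is position 140.
The reverse primer anneals to the top strand over positions 133–140, i.e. to GACTCAAT.
Its sequence written 5'→3' is the reverse complement: ATTGAGTC.

5'-ATTGAGTC-3'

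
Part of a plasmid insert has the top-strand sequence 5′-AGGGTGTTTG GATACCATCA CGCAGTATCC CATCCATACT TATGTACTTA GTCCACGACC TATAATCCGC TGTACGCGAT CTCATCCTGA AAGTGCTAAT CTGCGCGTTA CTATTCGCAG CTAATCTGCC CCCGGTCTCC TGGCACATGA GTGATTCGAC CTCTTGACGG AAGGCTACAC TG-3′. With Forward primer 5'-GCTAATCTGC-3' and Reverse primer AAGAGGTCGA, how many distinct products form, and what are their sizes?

Two products: 71 bp, 46 bp

The forward primer GCTAATCTGC matches the top strand at positions 95–104, 120–129.
The reverse primer's reverse complement is TCGACCTCTT, matching at positions 156–165.
Each forward site pairs with the reverse site to give a product ending at position 165: sizes 71, 46 bp.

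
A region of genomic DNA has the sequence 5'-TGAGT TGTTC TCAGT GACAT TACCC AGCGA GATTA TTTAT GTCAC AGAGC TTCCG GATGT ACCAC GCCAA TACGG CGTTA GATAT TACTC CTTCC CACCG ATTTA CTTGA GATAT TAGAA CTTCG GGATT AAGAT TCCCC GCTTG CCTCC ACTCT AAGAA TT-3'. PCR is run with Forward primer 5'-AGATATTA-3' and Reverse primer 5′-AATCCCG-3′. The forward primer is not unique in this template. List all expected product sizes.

The forward primer AGATATTA matches the top strand at positions 80–87, 110–117.
The reverse primer's reverse complement is CGGGATT, matching at positions 124–130.
Each forward site pairs with the reverse site to give a product ending at position 130: sizes 51, 21 bp.

51 bp, 21 bp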